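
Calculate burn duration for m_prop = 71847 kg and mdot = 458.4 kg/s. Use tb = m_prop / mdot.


tb = 71847 / 458.4 = 156.7 s

156.7 s


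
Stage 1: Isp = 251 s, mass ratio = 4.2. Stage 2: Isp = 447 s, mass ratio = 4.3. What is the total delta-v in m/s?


dV1 = 251 * 9.81 * ln(4.2) = 3533.6 m/s
dV2 = 447 * 9.81 * ln(4.3) = 6396.1 m/s
Total dV = 3533.6 + 6396.1 = 9929.7 m/s ~ 9930 m/s

9930 m/s


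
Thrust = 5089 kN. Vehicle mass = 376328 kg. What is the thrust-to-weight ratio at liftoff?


TWR = 5089000 / (376328 * 9.81) = 1.38

1.38


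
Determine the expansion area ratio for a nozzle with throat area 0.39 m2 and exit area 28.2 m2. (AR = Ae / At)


AR = 28.2 / 0.39 = 72.3

72.3


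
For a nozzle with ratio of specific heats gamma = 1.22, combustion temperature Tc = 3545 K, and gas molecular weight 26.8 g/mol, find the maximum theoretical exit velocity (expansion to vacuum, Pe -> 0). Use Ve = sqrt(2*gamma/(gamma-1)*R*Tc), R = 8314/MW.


R = 8314 / 26.8 = 310.22 J/(kg.K)
Ve = sqrt(2 * 1.22 / (1.22 - 1) * 310.22 * 3545) = 3492 m/s

3492 m/s


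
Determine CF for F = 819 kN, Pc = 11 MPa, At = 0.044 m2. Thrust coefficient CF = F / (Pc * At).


CF = 819000 / (11e6 * 0.044) = 1.69

1.69


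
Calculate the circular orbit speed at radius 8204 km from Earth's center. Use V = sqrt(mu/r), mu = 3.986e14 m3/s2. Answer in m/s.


V = sqrt(3.986e14 / 8204000) = 6970 m/s

6970 m/s


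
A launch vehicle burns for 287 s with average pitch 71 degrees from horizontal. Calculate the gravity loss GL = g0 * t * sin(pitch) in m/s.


GL = 9.81 * 287 * sin(71 deg) = 2662 m/s

2662 m/s


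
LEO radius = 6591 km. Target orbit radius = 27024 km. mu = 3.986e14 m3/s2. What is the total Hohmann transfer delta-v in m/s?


V1 = sqrt(mu/r1) = 7776.66 m/s
dV1 = V1*(sqrt(2*r2/(r1+r2)) - 1) = 2084.24 m/s
V2 = sqrt(mu/r2) = 3840.55 m/s
dV2 = V2*(1 - sqrt(2*r1/(r1+r2))) = 1435.54 m/s
Total dV = 3520 m/s

3520 m/s


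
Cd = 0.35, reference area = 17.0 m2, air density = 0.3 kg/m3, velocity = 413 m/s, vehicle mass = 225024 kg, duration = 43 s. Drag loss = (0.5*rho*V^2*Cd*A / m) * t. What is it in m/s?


D = 0.5 * 0.3 * 413^2 * 0.35 * 17.0 = 152232.83 N
a = 152232.83 / 225024 = 0.6765 m/s2
dV = 0.6765 * 43 = 29.1 m/s

29.1 m/s


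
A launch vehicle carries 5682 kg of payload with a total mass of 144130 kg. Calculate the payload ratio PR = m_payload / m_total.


PR = 5682 / 144130 = 0.0394

0.0394


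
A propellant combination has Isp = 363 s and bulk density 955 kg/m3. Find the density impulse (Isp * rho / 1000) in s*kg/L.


rho*Isp = 363 * 955 / 1000 = 347 s*kg/L

347 s*kg/L


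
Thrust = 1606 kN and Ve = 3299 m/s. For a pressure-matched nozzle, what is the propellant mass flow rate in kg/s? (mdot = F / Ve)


mdot = F / Ve = 1606000 / 3299 = 486.8 kg/s

486.8 kg/s


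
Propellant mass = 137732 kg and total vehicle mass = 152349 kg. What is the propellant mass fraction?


PMF = 137732 / 152349 = 0.904

0.904


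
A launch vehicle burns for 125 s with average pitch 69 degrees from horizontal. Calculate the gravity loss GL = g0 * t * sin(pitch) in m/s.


GL = 9.81 * 125 * sin(69 deg) = 1145 m/s

1145 m/s


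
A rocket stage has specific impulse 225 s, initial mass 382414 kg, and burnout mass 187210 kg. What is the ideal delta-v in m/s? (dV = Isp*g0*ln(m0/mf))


Ve = 225 * 9.81 = 2207.25 m/s
dV = 2207.25 * ln(382414/187210) = 1577 m/s

1577 m/s


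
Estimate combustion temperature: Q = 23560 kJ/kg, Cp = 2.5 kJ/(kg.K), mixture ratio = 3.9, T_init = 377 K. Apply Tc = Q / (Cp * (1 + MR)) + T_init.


Tc = 23560 / (2.5 * (1 + 3.9)) + 377 = 2300 K

2300 K


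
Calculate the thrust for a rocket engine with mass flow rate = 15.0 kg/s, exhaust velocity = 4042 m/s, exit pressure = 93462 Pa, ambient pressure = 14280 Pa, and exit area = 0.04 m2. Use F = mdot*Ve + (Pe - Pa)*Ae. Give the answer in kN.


F = 15.0 * 4042 + (93462 - 14280) * 0.04 = 63797.0 N = 63.8 kN

63.8 kN


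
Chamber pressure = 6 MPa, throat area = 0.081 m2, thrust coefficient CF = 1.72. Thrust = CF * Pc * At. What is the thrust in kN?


F = 1.72 * 6e6 * 0.081 = 835920.0 N = 835.9 kN

835.9 kN


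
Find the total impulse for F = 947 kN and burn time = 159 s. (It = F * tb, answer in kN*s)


It = 947 * 159 = 150573 kN*s

150573 kN*s


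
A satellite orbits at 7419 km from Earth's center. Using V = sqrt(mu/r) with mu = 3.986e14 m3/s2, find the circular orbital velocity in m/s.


V = sqrt(3.986e14 / 7419000) = 7330 m/s

7330 m/s


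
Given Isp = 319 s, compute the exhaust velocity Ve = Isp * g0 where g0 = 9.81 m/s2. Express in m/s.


Ve = Isp * g0 = 319 * 9.81 = 3129.4 m/s

3129.4 m/s


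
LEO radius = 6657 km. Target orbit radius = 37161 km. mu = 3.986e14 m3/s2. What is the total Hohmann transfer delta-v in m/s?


V1 = sqrt(mu/r1) = 7738.01 m/s
dV1 = V1*(sqrt(2*r2/(r1+r2)) - 1) = 2339.7 m/s
V2 = sqrt(mu/r2) = 3275.1 m/s
dV2 = V2*(1 - sqrt(2*r1/(r1+r2))) = 1469.79 m/s
Total dV = 3809 m/s

3809 m/s


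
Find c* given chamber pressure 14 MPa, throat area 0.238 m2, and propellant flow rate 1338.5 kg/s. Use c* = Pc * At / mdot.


c* = 14e6 * 0.238 / 1338.5 = 2489 m/s

2489 m/s


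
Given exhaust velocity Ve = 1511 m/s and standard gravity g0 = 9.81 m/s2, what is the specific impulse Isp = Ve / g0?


Isp = Ve / g0 = 1511 / 9.81 = 154.0 s

154.0 s


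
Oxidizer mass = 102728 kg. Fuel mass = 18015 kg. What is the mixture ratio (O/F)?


MR = 102728 / 18015 = 5.7

5.7


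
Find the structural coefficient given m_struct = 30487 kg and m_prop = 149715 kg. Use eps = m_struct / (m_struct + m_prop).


eps = 30487 / (30487 + 149715) = 0.1692

0.1692


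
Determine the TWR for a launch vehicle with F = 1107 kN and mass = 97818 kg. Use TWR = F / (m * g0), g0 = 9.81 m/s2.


TWR = 1107000 / (97818 * 9.81) = 1.15

1.15


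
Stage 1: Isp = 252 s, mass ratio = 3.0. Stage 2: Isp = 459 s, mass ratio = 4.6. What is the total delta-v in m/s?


dV1 = 252 * 9.81 * ln(3.0) = 2715.9 m/s
dV2 = 459 * 9.81 * ln(4.6) = 6871.5 m/s
Total dV = 2715.9 + 6871.5 = 9587.4 m/s ~ 9587 m/s

9587 m/s


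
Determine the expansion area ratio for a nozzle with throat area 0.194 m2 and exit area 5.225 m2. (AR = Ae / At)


AR = 5.225 / 0.194 = 26.9

26.9


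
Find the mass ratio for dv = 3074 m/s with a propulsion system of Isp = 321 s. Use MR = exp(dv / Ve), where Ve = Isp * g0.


Ve = 321 * 9.81 = 3149.01 m/s
MR = exp(3074 / 3149.01) = 2.654

2.654


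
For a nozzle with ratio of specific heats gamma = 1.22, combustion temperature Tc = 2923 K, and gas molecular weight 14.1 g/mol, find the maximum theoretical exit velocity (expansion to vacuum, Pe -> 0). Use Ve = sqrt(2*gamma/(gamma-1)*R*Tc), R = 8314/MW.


R = 8314 / 14.1 = 589.65 J/(kg.K)
Ve = sqrt(2 * 1.22 / (1.22 - 1) * 589.65 * 2923) = 4372 m/s

4372 m/s


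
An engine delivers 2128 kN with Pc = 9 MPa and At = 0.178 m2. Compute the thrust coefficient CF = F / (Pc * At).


CF = 2128000 / (9e6 * 0.178) = 1.33

1.33


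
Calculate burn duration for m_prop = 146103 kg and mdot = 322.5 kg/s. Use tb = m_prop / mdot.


tb = 146103 / 322.5 = 453.0 s

453.0 s


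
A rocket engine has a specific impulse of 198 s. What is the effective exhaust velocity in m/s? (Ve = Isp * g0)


Ve = Isp * g0 = 198 * 9.81 = 1942.4 m/s

1942.4 m/s


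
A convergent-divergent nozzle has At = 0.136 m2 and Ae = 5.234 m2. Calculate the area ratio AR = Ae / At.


AR = 5.234 / 0.136 = 38.5

38.5


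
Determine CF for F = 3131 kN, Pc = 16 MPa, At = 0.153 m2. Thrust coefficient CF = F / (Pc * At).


CF = 3131000 / (16e6 * 0.153) = 1.28

1.28


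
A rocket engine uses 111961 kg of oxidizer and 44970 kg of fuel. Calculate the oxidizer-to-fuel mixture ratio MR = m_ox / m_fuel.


MR = 111961 / 44970 = 2.49

2.49


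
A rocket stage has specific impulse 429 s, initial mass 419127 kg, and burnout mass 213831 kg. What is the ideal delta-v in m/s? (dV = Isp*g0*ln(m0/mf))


Ve = 429 * 9.81 = 4208.49 m/s
dV = 4208.49 * ln(419127/213831) = 2832 m/s

2832 m/s


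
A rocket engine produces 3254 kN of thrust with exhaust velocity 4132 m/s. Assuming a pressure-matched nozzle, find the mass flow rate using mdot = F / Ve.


mdot = F / Ve = 3254000 / 4132 = 787.5 kg/s

787.5 kg/s


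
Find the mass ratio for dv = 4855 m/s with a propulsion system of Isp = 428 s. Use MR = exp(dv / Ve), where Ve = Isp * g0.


Ve = 428 * 9.81 = 4198.68 m/s
MR = exp(4855 / 4198.68) = 3.178

3.178


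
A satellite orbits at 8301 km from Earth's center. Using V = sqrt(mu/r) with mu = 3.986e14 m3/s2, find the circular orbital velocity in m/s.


V = sqrt(3.986e14 / 8301000) = 6930 m/s

6930 m/s


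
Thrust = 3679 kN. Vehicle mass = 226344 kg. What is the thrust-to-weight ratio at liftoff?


TWR = 3679000 / (226344 * 9.81) = 1.66

1.66


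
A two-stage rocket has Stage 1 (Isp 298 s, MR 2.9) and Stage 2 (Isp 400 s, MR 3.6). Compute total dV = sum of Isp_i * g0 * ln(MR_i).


dV1 = 298 * 9.81 * ln(2.9) = 3112.6 m/s
dV2 = 400 * 9.81 * ln(3.6) = 5026.4 m/s
Total dV = 3112.6 + 5026.4 = 8139.0 m/s ~ 8139 m/s

8139 m/s


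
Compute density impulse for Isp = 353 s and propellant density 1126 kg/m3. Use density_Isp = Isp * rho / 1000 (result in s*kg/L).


rho*Isp = 353 * 1126 / 1000 = 397 s*kg/L

397 s*kg/L


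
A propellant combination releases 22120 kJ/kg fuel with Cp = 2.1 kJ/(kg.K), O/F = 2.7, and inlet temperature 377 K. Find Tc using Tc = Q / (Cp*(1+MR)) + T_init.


Tc = 22120 / (2.1 * (1 + 2.7)) + 377 = 3224 K

3224 K


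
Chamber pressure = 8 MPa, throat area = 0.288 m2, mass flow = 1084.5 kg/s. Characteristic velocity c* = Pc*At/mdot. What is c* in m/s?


c* = 8e6 * 0.288 / 1084.5 = 2124 m/s

2124 m/s


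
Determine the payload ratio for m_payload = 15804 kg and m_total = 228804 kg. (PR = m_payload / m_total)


PR = 15804 / 228804 = 0.0691

0.0691


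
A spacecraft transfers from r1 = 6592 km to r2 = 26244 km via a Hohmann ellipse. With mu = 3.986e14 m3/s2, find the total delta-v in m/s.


V1 = sqrt(mu/r1) = 7776.07 m/s
dV1 = V1*(sqrt(2*r2/(r1+r2)) - 1) = 2055.32 m/s
V2 = sqrt(mu/r2) = 3897.21 m/s
dV2 = V2*(1 - sqrt(2*r1/(r1+r2))) = 1427.75 m/s
Total dV = 3483 m/s

3483 m/s


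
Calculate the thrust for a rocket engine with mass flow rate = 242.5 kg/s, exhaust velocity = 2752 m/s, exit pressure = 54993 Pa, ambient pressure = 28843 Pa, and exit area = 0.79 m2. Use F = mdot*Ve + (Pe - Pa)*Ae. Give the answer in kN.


F = 242.5 * 2752 + (54993 - 28843) * 0.79 = 688018.0 N = 688.0 kN

688.0 kN


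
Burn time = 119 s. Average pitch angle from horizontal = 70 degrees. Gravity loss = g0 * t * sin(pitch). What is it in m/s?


GL = 9.81 * 119 * sin(70 deg) = 1097 m/s

1097 m/s


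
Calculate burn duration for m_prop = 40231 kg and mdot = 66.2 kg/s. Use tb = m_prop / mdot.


tb = 40231 / 66.2 = 607.7 s

607.7 s


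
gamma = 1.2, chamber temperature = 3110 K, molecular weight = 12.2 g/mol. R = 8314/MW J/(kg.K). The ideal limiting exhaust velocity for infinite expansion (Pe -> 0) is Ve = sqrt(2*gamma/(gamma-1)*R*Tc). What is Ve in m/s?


R = 8314 / 12.2 = 681.48 J/(kg.K)
Ve = sqrt(2 * 1.2 / (1.2 - 1) * 681.48 * 3110) = 5043 m/s

5043 m/s


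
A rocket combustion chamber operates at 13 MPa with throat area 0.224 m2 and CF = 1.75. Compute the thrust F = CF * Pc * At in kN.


F = 1.75 * 13e6 * 0.224 = 5.0960e+06 N = 5096.0 kN

5096.0 kN


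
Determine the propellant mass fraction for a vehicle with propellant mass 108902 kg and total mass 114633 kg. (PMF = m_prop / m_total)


PMF = 108902 / 114633 = 0.95

0.95


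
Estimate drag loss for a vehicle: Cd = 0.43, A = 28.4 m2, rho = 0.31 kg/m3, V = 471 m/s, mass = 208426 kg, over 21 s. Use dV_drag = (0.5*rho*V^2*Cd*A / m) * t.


D = 0.5 * 0.31 * 471^2 * 0.43 * 28.4 = 419913.96 N
a = 419913.96 / 208426 = 2.0147 m/s2
dV = 2.0147 * 21 = 42.3 m/s

42.3 m/s


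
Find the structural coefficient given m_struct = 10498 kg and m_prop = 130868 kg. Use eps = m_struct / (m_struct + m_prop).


eps = 10498 / (10498 + 130868) = 0.0743

0.0743


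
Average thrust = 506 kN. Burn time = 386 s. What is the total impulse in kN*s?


It = 506 * 386 = 195316 kN*s

195316 kN*s


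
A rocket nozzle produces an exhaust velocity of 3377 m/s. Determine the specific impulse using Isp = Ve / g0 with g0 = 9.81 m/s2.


Isp = Ve / g0 = 3377 / 9.81 = 344.2 s

344.2 s


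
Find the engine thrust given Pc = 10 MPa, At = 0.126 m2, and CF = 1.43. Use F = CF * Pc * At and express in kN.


F = 1.43 * 10e6 * 0.126 = 1.8018e+06 N = 1801.8 kN

1801.8 kN


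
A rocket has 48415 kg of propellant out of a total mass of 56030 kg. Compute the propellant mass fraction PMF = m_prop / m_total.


PMF = 48415 / 56030 = 0.864

0.864


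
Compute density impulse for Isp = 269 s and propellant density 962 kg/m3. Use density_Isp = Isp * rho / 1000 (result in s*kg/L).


rho*Isp = 269 * 962 / 1000 = 259 s*kg/L

259 s*kg/L


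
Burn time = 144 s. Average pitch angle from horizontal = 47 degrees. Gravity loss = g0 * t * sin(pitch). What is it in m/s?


GL = 9.81 * 144 * sin(47 deg) = 1033 m/s

1033 m/s


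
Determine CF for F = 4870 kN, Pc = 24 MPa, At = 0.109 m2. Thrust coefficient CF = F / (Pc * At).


CF = 4870000 / (24e6 * 0.109) = 1.86

1.86


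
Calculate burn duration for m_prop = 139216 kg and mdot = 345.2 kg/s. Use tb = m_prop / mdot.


tb = 139216 / 345.2 = 403.3 s

403.3 s


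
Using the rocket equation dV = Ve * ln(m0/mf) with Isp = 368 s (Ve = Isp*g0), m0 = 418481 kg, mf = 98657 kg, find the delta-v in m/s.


Ve = 368 * 9.81 = 3610.08 m/s
dV = 3610.08 * ln(418481/98657) = 5217 m/s

5217 m/s


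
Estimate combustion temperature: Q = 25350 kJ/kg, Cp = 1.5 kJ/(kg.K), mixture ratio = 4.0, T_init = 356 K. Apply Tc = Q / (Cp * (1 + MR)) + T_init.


Tc = 25350 / (1.5 * (1 + 4.0)) + 356 = 3736 K

3736 K


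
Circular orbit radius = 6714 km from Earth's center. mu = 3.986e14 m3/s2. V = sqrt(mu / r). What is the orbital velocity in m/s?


V = sqrt(3.986e14 / 6714000) = 7705 m/s

7705 m/s


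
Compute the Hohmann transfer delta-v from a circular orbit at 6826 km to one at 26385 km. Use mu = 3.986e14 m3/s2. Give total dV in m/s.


V1 = sqrt(mu/r1) = 7641.62 m/s
dV1 = V1*(sqrt(2*r2/(r1+r2)) - 1) = 1990.86 m/s
V2 = sqrt(mu/r2) = 3886.78 m/s
dV2 = V2*(1 - sqrt(2*r1/(r1+r2))) = 1394.79 m/s
Total dV = 3386 m/s

3386 m/s


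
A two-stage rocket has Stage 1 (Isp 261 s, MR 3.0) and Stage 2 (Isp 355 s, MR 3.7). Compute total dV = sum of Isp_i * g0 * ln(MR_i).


dV1 = 261 * 9.81 * ln(3.0) = 2812.9 m/s
dV2 = 355 * 9.81 * ln(3.7) = 4556.3 m/s
Total dV = 2812.9 + 4556.3 = 7369.2 m/s ~ 7369 m/s

7369 m/s


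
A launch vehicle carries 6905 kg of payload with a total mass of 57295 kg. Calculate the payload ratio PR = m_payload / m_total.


PR = 6905 / 57295 = 0.1205

0.1205


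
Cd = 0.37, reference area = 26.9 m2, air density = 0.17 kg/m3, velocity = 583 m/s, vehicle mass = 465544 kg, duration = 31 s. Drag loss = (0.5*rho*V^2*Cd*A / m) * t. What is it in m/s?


D = 0.5 * 0.17 * 583^2 * 0.37 * 26.9 = 287547.79 N
a = 287547.79 / 465544 = 0.6177 m/s2
dV = 0.6177 * 31 = 19.1 m/s

19.1 m/s


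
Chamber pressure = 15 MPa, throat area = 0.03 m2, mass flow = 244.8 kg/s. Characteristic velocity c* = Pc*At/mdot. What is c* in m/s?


c* = 15e6 * 0.03 / 244.8 = 1838 m/s

1838 m/s


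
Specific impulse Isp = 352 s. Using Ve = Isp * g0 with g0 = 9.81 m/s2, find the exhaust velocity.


Ve = Isp * g0 = 352 * 9.81 = 3453.1 m/s

3453.1 m/s


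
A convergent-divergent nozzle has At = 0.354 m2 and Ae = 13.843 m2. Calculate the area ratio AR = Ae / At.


AR = 13.843 / 0.354 = 39.1

39.1


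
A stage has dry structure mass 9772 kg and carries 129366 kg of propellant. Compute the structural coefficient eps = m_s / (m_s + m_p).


eps = 9772 / (9772 + 129366) = 0.0702

0.0702


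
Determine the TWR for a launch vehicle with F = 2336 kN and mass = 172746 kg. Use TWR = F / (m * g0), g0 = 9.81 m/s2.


TWR = 2336000 / (172746 * 9.81) = 1.38

1.38


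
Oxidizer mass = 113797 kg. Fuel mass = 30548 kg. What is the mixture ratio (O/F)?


MR = 113797 / 30548 = 3.73

3.73


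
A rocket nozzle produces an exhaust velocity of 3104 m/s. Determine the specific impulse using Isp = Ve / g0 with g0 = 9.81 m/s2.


Isp = Ve / g0 = 3104 / 9.81 = 316.4 s

316.4 s


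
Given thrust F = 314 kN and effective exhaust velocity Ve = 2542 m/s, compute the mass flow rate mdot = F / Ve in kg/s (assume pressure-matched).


mdot = F / Ve = 314000 / 2542 = 123.5 kg/s

123.5 kg/s


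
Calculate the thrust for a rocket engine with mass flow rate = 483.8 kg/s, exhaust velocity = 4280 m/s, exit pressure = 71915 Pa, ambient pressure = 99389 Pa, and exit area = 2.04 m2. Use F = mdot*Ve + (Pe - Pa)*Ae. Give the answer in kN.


F = 483.8 * 4280 + (71915 - 99389) * 2.04 = 2.0146e+06 N = 2014.6 kN

2014.6 kN


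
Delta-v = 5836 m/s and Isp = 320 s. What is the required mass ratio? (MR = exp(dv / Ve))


Ve = 320 * 9.81 = 3139.2 m/s
MR = exp(5836 / 3139.2) = 6.418

6.418


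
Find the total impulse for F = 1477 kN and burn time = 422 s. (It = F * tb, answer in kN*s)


It = 1477 * 422 = 623294 kN*s

623294 kN*s


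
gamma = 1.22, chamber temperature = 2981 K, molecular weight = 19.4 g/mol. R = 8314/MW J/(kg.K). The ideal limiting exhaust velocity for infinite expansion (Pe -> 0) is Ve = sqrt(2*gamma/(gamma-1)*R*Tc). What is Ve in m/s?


R = 8314 / 19.4 = 428.56 J/(kg.K)
Ve = sqrt(2 * 1.22 / (1.22 - 1) * 428.56 * 2981) = 3764 m/s

3764 m/s


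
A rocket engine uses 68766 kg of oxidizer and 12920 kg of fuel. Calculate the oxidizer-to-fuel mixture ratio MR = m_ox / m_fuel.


MR = 68766 / 12920 = 5.32

5.32


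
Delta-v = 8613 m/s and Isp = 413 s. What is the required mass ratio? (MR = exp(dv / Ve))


Ve = 413 * 9.81 = 4051.53 m/s
MR = exp(8613 / 4051.53) = 8.38

8.38


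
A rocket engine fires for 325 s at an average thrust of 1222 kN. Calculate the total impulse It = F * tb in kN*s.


It = 1222 * 325 = 397150 kN*s

397150 kN*s


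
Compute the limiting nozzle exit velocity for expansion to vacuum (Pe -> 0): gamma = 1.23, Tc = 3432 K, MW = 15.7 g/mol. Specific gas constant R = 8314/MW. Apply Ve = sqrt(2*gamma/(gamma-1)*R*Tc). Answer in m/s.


R = 8314 / 15.7 = 529.55 J/(kg.K)
Ve = sqrt(2 * 1.23 / (1.23 - 1) * 529.55 * 3432) = 4409 m/s

4409 m/s


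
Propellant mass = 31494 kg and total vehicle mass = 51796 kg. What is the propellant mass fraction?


PMF = 31494 / 51796 = 0.608

0.608


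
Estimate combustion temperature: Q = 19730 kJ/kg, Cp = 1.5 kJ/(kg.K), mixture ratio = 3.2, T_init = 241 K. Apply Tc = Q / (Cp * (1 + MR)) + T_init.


Tc = 19730 / (1.5 * (1 + 3.2)) + 241 = 3373 K

3373 K


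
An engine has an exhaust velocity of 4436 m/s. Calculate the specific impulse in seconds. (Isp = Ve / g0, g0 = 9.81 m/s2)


Isp = Ve / g0 = 4436 / 9.81 = 452.2 s

452.2 s


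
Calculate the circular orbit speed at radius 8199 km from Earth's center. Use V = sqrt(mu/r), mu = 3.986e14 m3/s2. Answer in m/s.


V = sqrt(3.986e14 / 8199000) = 6972 m/s

6972 m/s


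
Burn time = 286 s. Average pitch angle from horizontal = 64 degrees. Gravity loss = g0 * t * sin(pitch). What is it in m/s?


GL = 9.81 * 286 * sin(64 deg) = 2522 m/s

2522 m/s


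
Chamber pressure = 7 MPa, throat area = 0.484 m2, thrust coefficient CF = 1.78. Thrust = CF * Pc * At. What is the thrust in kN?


F = 1.78 * 7e6 * 0.484 = 6.0306e+06 N = 6030.6 kN

6030.6 kN


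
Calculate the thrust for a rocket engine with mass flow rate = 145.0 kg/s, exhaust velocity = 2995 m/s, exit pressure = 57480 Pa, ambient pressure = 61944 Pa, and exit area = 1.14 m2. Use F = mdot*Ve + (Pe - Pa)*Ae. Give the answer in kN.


F = 145.0 * 2995 + (57480 - 61944) * 1.14 = 429186.0 N = 429.2 kN

429.2 kN


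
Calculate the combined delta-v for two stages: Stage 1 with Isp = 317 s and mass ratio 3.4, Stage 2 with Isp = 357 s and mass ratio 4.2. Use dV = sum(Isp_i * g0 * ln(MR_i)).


dV1 = 317 * 9.81 * ln(3.4) = 3805.7 m/s
dV2 = 357 * 9.81 * ln(4.2) = 5025.9 m/s
Total dV = 3805.7 + 5025.9 = 8831.6 m/s ~ 8832 m/s

8832 m/s


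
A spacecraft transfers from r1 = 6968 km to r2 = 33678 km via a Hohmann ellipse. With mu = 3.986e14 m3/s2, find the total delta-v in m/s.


V1 = sqrt(mu/r1) = 7563.36 m/s
dV1 = V1*(sqrt(2*r2/(r1+r2)) - 1) = 2172.94 m/s
V2 = sqrt(mu/r2) = 3440.29 m/s
dV2 = V2*(1 - sqrt(2*r1/(r1+r2))) = 1425.85 m/s
Total dV = 3599 m/s

3599 m/s


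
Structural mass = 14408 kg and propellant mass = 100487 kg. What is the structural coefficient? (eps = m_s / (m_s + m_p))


eps = 14408 / (14408 + 100487) = 0.1254

0.1254


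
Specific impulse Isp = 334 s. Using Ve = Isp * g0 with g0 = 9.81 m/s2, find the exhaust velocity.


Ve = Isp * g0 = 334 * 9.81 = 3276.5 m/s

3276.5 m/s


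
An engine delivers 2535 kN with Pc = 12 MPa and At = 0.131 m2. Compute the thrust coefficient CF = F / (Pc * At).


CF = 2535000 / (12e6 * 0.131) = 1.61

1.61


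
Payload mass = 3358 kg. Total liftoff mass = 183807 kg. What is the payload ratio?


PR = 3358 / 183807 = 0.0183

0.0183


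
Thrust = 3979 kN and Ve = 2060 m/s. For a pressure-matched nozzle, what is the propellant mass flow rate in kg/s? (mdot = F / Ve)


mdot = F / Ve = 3979000 / 2060 = 1931.6 kg/s

1931.6 kg/s


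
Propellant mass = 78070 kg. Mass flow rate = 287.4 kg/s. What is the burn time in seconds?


tb = 78070 / 287.4 = 271.6 s

271.6 s


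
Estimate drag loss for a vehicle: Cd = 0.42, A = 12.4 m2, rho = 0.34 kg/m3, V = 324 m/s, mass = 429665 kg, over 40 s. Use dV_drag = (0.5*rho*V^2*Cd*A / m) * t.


D = 0.5 * 0.34 * 324^2 * 0.42 * 12.4 = 92941.55 N
a = 92941.55 / 429665 = 0.2163 m/s2
dV = 0.2163 * 40 = 8.7 m/s

8.7 m/s


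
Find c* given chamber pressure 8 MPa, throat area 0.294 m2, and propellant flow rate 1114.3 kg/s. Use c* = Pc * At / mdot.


c* = 8e6 * 0.294 / 1114.3 = 2111 m/s

2111 m/s


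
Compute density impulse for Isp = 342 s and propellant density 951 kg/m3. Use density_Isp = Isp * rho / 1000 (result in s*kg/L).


rho*Isp = 342 * 951 / 1000 = 325 s*kg/L

325 s*kg/L


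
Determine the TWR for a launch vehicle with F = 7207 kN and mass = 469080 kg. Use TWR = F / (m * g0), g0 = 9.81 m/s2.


TWR = 7207000 / (469080 * 9.81) = 1.57

1.57


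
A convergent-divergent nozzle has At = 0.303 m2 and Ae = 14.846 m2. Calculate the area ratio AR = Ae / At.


AR = 14.846 / 0.303 = 49.0

49.0


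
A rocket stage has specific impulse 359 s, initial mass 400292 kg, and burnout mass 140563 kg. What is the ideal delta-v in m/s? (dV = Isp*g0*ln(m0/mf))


Ve = 359 * 9.81 = 3521.79 m/s
dV = 3521.79 * ln(400292/140563) = 3686 m/s

3686 m/s


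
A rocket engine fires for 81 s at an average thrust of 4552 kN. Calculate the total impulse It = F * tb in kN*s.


It = 4552 * 81 = 368712 kN*s

368712 kN*s


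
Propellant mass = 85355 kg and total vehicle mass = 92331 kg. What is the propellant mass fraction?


PMF = 85355 / 92331 = 0.924

0.924


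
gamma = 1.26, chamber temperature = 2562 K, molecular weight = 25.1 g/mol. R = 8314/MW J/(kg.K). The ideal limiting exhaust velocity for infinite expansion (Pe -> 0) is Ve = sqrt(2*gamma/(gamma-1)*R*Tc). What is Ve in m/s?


R = 8314 / 25.1 = 331.24 J/(kg.K)
Ve = sqrt(2 * 1.26 / (1.26 - 1) * 331.24 * 2562) = 2868 m/s

2868 m/s


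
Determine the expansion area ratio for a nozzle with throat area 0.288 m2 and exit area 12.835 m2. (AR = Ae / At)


AR = 12.835 / 0.288 = 44.6

44.6


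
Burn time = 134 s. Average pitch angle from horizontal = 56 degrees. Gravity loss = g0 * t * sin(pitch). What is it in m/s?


GL = 9.81 * 134 * sin(56 deg) = 1090 m/s

1090 m/s


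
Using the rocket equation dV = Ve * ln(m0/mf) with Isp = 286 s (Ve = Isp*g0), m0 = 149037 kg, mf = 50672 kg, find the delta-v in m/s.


Ve = 286 * 9.81 = 2805.66 m/s
dV = 2805.66 * ln(149037/50672) = 3027 m/s

3027 m/s


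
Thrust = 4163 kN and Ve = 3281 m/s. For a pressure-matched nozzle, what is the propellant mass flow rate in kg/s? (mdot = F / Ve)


mdot = F / Ve = 4163000 / 3281 = 1268.8 kg/s

1268.8 kg/s


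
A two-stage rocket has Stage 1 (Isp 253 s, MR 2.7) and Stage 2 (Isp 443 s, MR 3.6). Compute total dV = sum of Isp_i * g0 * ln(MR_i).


dV1 = 253 * 9.81 * ln(2.7) = 2465.2 m/s
dV2 = 443 * 9.81 * ln(3.6) = 5566.7 m/s
Total dV = 2465.2 + 5566.7 = 8031.9 m/s ~ 8032 m/s

8032 m/s


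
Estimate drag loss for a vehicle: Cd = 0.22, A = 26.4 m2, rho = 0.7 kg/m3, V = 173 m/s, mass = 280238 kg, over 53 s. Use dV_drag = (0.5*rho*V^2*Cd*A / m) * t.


D = 0.5 * 0.7 * 173^2 * 0.22 * 26.4 = 60839.67 N
a = 60839.67 / 280238 = 0.2171 m/s2
dV = 0.2171 * 53 = 11.5 m/s

11.5 m/s


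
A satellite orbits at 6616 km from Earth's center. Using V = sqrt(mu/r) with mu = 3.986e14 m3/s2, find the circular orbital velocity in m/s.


V = sqrt(3.986e14 / 6616000) = 7762 m/s

7762 m/s


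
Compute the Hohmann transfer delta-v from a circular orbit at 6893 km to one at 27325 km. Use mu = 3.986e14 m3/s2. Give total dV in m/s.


V1 = sqrt(mu/r1) = 7604.39 m/s
dV1 = V1*(sqrt(2*r2/(r1+r2)) - 1) = 2005.8 m/s
V2 = sqrt(mu/r2) = 3819.34 m/s
dV2 = V2*(1 - sqrt(2*r1/(r1+r2))) = 1395.08 m/s
Total dV = 3401 m/s

3401 m/s


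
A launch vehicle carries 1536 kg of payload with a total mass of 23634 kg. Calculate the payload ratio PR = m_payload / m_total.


PR = 1536 / 23634 = 0.065

0.065


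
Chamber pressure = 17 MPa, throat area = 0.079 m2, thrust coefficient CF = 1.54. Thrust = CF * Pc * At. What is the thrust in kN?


F = 1.54 * 17e6 * 0.079 = 2.0682e+06 N = 2068.2 kN

2068.2 kN


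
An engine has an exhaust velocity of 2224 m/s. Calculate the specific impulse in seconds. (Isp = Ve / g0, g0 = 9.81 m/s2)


Isp = Ve / g0 = 2224 / 9.81 = 226.7 s

226.7 s


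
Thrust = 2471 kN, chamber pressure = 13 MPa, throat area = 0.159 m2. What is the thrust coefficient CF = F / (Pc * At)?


CF = 2471000 / (13e6 * 0.159) = 1.2

1.2


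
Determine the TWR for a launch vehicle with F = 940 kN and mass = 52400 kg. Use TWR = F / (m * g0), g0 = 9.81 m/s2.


TWR = 940000 / (52400 * 9.81) = 1.83

1.83


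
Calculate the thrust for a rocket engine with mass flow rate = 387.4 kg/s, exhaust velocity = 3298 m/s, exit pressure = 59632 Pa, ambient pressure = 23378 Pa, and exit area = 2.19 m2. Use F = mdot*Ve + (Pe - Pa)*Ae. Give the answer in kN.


F = 387.4 * 3298 + (59632 - 23378) * 2.19 = 1.3570e+06 N = 1357.0 kN

1357.0 kN


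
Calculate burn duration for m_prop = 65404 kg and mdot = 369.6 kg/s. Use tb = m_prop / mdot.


tb = 65404 / 369.6 = 177.0 s

177.0 s


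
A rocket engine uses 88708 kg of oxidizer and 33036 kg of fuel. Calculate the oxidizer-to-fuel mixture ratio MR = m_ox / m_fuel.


MR = 88708 / 33036 = 2.69

2.69


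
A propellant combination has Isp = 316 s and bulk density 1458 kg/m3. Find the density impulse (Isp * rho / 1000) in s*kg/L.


rho*Isp = 316 * 1458 / 1000 = 461 s*kg/L

461 s*kg/L


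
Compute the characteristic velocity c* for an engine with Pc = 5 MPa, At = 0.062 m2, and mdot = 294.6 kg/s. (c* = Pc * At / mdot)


c* = 5e6 * 0.062 / 294.6 = 1052 m/s

1052 m/s


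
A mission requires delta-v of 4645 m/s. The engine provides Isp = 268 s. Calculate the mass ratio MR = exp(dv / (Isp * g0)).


Ve = 268 * 9.81 = 2629.08 m/s
MR = exp(4645 / 2629.08) = 5.852

5.852


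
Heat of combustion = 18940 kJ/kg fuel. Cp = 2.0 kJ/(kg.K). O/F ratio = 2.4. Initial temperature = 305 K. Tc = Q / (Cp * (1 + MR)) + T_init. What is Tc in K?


Tc = 18940 / (2.0 * (1 + 2.4)) + 305 = 3090 K

3090 K


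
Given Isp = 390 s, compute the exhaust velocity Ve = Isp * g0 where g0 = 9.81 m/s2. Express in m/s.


Ve = Isp * g0 = 390 * 9.81 = 3825.9 m/s

3825.9 m/s


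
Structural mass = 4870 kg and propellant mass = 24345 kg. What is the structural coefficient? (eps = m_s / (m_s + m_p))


eps = 4870 / (4870 + 24345) = 0.1667

0.1667


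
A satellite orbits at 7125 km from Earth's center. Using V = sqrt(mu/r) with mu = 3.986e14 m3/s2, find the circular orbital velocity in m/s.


V = sqrt(3.986e14 / 7125000) = 7480 m/s

7480 m/s


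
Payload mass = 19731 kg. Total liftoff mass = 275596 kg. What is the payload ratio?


PR = 19731 / 275596 = 0.0716

0.0716


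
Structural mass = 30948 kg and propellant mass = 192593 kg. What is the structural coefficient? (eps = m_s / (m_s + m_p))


eps = 30948 / (30948 + 192593) = 0.1384

0.1384


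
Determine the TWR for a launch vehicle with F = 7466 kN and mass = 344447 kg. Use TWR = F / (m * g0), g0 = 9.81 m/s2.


TWR = 7466000 / (344447 * 9.81) = 2.21

2.21


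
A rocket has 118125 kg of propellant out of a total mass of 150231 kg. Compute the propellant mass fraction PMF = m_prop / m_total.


PMF = 118125 / 150231 = 0.786

0.786


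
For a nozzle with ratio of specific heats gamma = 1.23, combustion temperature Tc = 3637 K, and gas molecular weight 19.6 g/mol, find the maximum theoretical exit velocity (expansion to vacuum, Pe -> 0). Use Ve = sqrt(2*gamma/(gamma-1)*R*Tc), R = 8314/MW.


R = 8314 / 19.6 = 424.18 J/(kg.K)
Ve = sqrt(2 * 1.23 / (1.23 - 1) * 424.18 * 3637) = 4062 m/s

4062 m/s


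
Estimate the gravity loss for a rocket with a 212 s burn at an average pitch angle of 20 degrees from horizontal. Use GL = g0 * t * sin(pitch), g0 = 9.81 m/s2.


GL = 9.81 * 212 * sin(20 deg) = 711 m/s

711 m/s


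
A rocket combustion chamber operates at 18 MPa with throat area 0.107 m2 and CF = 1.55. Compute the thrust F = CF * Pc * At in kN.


F = 1.55 * 18e6 * 0.107 = 2.9853e+06 N = 2985.3 kN

2985.3 kN


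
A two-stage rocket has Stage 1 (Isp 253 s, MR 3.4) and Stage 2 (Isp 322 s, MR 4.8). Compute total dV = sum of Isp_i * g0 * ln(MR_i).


dV1 = 253 * 9.81 * ln(3.4) = 3037.3 m/s
dV2 = 322 * 9.81 * ln(4.8) = 4955.0 m/s
Total dV = 3037.3 + 4955.0 = 7992.3 m/s ~ 7992 m/s

7992 m/s


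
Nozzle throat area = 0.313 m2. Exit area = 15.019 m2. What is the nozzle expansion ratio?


AR = 15.019 / 0.313 = 48.0

48.0


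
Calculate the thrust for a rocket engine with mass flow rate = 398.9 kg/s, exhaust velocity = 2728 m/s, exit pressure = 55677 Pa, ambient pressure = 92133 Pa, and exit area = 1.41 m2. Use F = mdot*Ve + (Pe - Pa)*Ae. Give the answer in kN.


F = 398.9 * 2728 + (55677 - 92133) * 1.41 = 1.0368e+06 N = 1036.8 kN

1036.8 kN


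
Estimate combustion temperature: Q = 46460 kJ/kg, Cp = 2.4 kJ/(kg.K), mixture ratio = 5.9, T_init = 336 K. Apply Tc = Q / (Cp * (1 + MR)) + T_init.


Tc = 46460 / (2.4 * (1 + 5.9)) + 336 = 3142 K

3142 K


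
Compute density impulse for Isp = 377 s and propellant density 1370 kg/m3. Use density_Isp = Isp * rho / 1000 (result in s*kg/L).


rho*Isp = 377 * 1370 / 1000 = 516 s*kg/L

516 s*kg/L


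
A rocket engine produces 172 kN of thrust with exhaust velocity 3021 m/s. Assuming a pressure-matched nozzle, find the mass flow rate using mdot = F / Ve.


mdot = F / Ve = 172000 / 3021 = 56.9 kg/s

56.9 kg/s


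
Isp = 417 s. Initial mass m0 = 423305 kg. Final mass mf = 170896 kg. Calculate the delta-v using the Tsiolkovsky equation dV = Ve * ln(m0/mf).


Ve = 417 * 9.81 = 4090.77 m/s
dV = 4090.77 * ln(423305/170896) = 3710 m/s

3710 m/s


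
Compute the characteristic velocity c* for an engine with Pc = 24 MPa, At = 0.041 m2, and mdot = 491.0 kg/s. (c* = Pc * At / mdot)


c* = 24e6 * 0.041 / 491.0 = 2004 m/s

2004 m/s


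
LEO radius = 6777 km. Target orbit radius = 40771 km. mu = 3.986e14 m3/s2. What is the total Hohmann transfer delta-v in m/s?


V1 = sqrt(mu/r1) = 7669.2 m/s
dV1 = V1*(sqrt(2*r2/(r1+r2)) - 1) = 2374.06 m/s
V2 = sqrt(mu/r2) = 3126.75 m/s
dV2 = V2*(1 - sqrt(2*r1/(r1+r2))) = 1457.35 m/s
Total dV = 3831 m/s

3831 m/s


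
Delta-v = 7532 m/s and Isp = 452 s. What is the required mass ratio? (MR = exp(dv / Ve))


Ve = 452 * 9.81 = 4434.12 m/s
MR = exp(7532 / 4434.12) = 5.467

5.467


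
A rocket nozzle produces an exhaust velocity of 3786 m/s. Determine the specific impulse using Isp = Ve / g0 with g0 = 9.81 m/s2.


Isp = Ve / g0 = 3786 / 9.81 = 385.9 s

385.9 s


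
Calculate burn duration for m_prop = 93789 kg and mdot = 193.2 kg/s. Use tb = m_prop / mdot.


tb = 93789 / 193.2 = 485.5 s

485.5 s


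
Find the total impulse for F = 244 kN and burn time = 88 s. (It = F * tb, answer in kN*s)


It = 244 * 88 = 21472 kN*s

21472 kN*s


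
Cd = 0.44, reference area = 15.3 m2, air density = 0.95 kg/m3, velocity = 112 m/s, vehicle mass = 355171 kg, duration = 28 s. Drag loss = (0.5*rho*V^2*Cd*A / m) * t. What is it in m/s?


D = 0.5 * 0.95 * 112^2 * 0.44 * 15.3 = 40111.95 N
a = 40111.95 / 355171 = 0.1129 m/s2
dV = 0.1129 * 28 = 3.2 m/s

3.2 m/s


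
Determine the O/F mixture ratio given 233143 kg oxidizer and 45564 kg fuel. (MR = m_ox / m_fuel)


MR = 233143 / 45564 = 5.12

5.12


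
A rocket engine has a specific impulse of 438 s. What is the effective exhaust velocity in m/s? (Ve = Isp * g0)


Ve = Isp * g0 = 438 * 9.81 = 4296.8 m/s

4296.8 m/s


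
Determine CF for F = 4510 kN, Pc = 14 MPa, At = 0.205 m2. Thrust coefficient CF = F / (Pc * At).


CF = 4510000 / (14e6 * 0.205) = 1.57

1.57


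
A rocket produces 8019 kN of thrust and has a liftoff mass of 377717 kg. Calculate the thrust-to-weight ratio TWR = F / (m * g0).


TWR = 8019000 / (377717 * 9.81) = 2.16

2.16


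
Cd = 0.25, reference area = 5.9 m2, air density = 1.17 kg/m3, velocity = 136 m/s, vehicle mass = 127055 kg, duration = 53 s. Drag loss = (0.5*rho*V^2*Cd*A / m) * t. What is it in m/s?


D = 0.5 * 1.17 * 136^2 * 0.25 * 5.9 = 15959.74 N
a = 15959.74 / 127055 = 0.1256 m/s2
dV = 0.1256 * 53 = 6.7 m/s

6.7 m/s


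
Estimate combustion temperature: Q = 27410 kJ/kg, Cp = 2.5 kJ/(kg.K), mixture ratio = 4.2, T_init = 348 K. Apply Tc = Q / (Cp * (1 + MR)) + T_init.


Tc = 27410 / (2.5 * (1 + 4.2)) + 348 = 2456 K

2456 K


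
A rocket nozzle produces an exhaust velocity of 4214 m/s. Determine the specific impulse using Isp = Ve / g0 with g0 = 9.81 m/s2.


Isp = Ve / g0 = 4214 / 9.81 = 429.6 s

429.6 s


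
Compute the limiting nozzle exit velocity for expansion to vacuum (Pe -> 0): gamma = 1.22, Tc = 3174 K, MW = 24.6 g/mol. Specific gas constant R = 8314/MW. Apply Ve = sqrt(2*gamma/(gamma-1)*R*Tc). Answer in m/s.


R = 8314 / 24.6 = 337.97 J/(kg.K)
Ve = sqrt(2 * 1.22 / (1.22 - 1) * 337.97 * 3174) = 3449 m/s

3449 m/s


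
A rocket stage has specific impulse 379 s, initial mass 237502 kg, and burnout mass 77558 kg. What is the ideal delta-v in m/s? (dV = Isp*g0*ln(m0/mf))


Ve = 379 * 9.81 = 3717.99 m/s
dV = 3717.99 * ln(237502/77558) = 4161 m/s

4161 m/s


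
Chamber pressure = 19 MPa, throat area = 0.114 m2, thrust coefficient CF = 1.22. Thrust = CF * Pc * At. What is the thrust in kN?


F = 1.22 * 19e6 * 0.114 = 2.6425e+06 N = 2642.5 kN

2642.5 kN


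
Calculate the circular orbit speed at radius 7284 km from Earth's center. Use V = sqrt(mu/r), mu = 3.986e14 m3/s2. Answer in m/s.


V = sqrt(3.986e14 / 7284000) = 7397 m/s

7397 m/s


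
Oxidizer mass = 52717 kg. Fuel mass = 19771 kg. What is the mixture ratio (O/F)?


MR = 52717 / 19771 = 2.67

2.67


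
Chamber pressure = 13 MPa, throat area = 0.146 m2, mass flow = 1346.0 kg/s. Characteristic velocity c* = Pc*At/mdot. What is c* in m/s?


c* = 13e6 * 0.146 / 1346.0 = 1410 m/s

1410 m/s


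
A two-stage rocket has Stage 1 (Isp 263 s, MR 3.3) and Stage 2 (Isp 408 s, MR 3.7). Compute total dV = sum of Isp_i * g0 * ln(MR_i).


dV1 = 263 * 9.81 * ln(3.3) = 3080.4 m/s
dV2 = 408 * 9.81 * ln(3.7) = 5236.6 m/s
Total dV = 3080.4 + 5236.6 = 8317.0 m/s ~ 8317 m/s

8317 m/s


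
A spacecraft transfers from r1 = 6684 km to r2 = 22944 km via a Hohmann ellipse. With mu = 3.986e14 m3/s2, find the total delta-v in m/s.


V1 = sqrt(mu/r1) = 7722.37 m/s
dV1 = V1*(sqrt(2*r2/(r1+r2)) - 1) = 1888.2 m/s
V2 = sqrt(mu/r2) = 4168.06 m/s
dV2 = V2*(1 - sqrt(2*r1/(r1+r2))) = 1368.33 m/s
Total dV = 3257 m/s

3257 m/s


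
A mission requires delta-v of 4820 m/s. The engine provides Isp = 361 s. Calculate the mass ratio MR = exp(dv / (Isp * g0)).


Ve = 361 * 9.81 = 3541.41 m/s
MR = exp(4820 / 3541.41) = 3.9

3.9


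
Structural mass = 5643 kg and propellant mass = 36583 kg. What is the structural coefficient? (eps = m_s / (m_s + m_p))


eps = 5643 / (5643 + 36583) = 0.1336

0.1336


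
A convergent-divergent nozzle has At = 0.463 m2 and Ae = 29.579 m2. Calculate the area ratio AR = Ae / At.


AR = 29.579 / 0.463 = 63.9

63.9


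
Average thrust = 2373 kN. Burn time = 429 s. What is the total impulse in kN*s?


It = 2373 * 429 = 1018017 kN*s

1018017 kN*s


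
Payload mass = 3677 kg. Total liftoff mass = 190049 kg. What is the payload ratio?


PR = 3677 / 190049 = 0.0193

0.0193


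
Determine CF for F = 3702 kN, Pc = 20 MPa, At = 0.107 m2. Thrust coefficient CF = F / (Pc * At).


CF = 3702000 / (20e6 * 0.107) = 1.73

1.73


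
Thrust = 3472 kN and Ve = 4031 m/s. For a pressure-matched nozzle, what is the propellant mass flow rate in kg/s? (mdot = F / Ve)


mdot = F / Ve = 3472000 / 4031 = 861.3 kg/s

861.3 kg/s


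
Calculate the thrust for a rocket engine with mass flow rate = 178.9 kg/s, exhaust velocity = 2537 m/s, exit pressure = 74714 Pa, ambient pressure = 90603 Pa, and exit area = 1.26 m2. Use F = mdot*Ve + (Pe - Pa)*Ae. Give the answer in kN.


F = 178.9 * 2537 + (74714 - 90603) * 1.26 = 433849.0 N = 433.8 kN

433.8 kN


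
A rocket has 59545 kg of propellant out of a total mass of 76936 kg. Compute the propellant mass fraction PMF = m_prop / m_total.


PMF = 59545 / 76936 = 0.774

0.774


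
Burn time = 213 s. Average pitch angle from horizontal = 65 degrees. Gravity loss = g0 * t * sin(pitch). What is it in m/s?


GL = 9.81 * 213 * sin(65 deg) = 1894 m/s

1894 m/s


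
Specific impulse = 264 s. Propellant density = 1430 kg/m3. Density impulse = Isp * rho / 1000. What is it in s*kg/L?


rho*Isp = 264 * 1430 / 1000 = 378 s*kg/L

378 s*kg/L


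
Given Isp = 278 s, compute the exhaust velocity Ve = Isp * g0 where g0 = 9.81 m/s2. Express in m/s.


Ve = Isp * g0 = 278 * 9.81 = 2727.2 m/s

2727.2 m/s


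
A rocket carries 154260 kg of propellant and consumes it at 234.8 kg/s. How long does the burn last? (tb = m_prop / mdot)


tb = 154260 / 234.8 = 657.0 s

657.0 s


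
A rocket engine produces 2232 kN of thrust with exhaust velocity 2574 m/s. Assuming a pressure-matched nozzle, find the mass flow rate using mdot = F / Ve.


mdot = F / Ve = 2232000 / 2574 = 867.1 kg/s

867.1 kg/s


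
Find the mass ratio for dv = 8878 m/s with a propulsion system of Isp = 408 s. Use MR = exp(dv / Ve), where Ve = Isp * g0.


Ve = 408 * 9.81 = 4002.48 m/s
MR = exp(8878 / 4002.48) = 9.19

9.19


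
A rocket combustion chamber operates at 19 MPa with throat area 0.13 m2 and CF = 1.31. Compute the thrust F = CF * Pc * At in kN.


F = 1.31 * 19e6 * 0.13 = 3.2357e+06 N = 3235.7 kN

3235.7 kN


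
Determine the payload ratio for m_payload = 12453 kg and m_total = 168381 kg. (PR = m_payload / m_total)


PR = 12453 / 168381 = 0.074

0.074


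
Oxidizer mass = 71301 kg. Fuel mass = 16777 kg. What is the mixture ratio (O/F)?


MR = 71301 / 16777 = 4.25

4.25


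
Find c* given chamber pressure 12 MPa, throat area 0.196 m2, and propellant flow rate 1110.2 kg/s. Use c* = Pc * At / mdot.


c* = 12e6 * 0.196 / 1110.2 = 2119 m/s

2119 m/s
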